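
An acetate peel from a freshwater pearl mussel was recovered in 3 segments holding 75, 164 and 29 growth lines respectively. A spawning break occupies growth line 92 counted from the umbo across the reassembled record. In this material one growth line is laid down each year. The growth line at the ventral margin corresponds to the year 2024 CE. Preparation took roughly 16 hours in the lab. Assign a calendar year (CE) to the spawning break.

Total growth lines = 75 + 164 + 29 = 268.
Between growth line 92 and the ventral margin there are 268 − 92 = 176 growth lines.
Counting back 176 years from 2024 CE places the spawning break in 2024 − 176 = 1848 CE.

1848 CE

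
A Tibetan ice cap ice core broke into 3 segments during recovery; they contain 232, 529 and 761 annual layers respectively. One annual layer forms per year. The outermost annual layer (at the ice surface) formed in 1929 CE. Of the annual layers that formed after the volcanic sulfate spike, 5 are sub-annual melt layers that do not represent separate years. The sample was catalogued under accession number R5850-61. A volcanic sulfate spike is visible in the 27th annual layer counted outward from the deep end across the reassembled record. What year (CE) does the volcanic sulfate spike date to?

439 CE

Total annual layers = 232 + 529 + 761 = 1522.
Between annual layer 27 and the ice surface there are 1522 − 27 = 1495 annual layers.
1495 − 5 false = 1490 true annual layers after the volcanic sulfate spike.
Counting back 1490 years from 1929 CE places the volcanic sulfate spike in 1929 − 1490 = 439 CE.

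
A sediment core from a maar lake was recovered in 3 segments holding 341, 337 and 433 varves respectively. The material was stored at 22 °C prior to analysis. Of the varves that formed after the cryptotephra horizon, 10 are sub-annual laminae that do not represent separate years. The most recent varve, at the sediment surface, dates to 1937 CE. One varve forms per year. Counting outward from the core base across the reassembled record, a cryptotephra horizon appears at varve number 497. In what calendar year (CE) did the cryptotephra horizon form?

Total varves = 341 + 337 + 433 = 1111.
The cryptotephra horizon sits at varve 497 from the core base, so 1111 − 497 = 614 varves formed after it.
Removing the 10 false varves leaves 614 − 10 = 604 true varves beyond the cryptotephra horizon.
1937 − 604 = 1333 CE.

1333 CE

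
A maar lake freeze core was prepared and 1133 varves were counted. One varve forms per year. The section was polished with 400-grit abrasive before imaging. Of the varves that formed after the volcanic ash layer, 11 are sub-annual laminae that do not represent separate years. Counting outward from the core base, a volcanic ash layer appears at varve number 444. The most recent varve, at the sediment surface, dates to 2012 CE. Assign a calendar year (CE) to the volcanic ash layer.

1133 − 444 = 689 varves lie beyond the volcanic ash layer toward the sediment surface.
Excluding 11 false varves: 689 − 11 = 678.
The varve at the sediment surface is 2012 CE, so the volcanic ash layer dates to 2012 − 678 = 1334 CE.

1334 CE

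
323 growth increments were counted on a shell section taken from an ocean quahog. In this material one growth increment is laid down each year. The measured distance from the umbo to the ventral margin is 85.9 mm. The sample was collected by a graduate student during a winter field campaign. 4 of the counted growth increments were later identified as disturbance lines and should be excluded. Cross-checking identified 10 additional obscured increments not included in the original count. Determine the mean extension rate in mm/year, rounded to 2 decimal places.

After corrections the count is 323 − 4 + 10 = 329 growth increments.
Extension rate ≈ 85.9 / 329 = 0.26 mm/year.

0.26 mm/year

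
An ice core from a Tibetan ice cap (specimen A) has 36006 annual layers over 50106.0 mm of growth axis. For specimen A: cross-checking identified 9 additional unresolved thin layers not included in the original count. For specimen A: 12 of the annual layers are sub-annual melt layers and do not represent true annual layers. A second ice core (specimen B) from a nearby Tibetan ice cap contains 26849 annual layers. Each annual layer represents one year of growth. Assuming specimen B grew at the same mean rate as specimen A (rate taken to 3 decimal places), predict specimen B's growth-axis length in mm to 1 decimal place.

37373.8 mm

Specimen A: correcting the raw count gives 36006 − 12 + 9 = 36003 true annual layers.
A: Extension rate ≈ 50106.0 / 36003 = 1.392 mm per year.
For B, 1.392 mm/year × 26849 years = 37373.8 mm.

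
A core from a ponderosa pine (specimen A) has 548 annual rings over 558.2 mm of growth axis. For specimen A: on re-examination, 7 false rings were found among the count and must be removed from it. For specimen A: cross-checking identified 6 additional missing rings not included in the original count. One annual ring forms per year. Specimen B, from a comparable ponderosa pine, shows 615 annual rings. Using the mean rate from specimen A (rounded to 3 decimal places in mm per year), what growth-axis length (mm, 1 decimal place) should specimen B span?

Specimen A: true annual ring count = 548 − 7 + 6 = 547.
A: Mean rate = 558.2 mm / 547 years ≈ 1.020 mm/year.
For B, 1.020 mm/year × 615 years = 627.3 mm.

627.3 mm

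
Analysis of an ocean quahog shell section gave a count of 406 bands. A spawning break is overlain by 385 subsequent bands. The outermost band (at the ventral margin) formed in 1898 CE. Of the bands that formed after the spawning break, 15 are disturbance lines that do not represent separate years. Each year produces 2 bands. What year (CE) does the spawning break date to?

1713 CE

385 bands post-date the spawning break.
385 − 15 false = 370 true bands after the spawning break.
370 bands at 2 per year is 370 / 2 = 185 years.
Counting back 185 years from 1898 CE places the spawning break in 1898 − 185 = 1713 CE.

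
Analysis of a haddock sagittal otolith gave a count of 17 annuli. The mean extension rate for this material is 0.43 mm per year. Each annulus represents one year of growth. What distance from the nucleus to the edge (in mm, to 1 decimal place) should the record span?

17 years of growth are recorded.
Length ≈ 0.43 × 17 = 7.3 mm.

7.3 mm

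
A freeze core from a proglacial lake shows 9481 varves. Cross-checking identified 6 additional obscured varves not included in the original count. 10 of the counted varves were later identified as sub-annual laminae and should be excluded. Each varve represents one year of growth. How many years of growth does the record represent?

True varve count = 9481 − 10 + 6 = 9477.
With a one-to-one varve periodicity this is 9477 years.

9477 yr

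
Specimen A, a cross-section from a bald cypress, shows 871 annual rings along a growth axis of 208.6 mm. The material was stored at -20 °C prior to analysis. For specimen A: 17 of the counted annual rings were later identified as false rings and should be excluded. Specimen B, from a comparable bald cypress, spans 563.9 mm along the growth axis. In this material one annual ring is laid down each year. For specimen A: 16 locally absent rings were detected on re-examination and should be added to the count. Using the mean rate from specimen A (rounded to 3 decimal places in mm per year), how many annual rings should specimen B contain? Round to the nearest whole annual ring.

2350 annual rings

Specimen A: true annual ring count = 871 − 17 + 16 = 870.
A: Mean rate = 208.6 mm / 870 years ≈ 0.240 mm per year.
Specimen B: 563.9 mm / 0.240 mm per year = 2349.58 years ≈ 2350 annual rings.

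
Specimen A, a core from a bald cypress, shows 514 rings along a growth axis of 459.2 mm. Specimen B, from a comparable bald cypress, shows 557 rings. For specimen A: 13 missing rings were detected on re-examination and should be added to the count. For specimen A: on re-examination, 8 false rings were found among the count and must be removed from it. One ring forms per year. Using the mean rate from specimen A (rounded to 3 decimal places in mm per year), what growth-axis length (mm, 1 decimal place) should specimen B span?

492.9 mm

Specimen A: after corrections the count is 514 − 8 + 13 = 519 rings.
A: Extension rate ≈ 459.2 / 519 = 0.885 mm/yr.
Length of B = 0.885 × 557 = 492.9 mm.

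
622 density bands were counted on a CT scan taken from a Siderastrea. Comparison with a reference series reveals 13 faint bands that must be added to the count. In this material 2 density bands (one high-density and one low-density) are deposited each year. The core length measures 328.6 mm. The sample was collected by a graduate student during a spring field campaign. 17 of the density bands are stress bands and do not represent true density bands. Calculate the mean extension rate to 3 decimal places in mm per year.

Correcting the raw count gives 622 − 17 + 13 = 618 true density bands.
With 2 density bands per year, 618 / 2 = 309 years.
Mean rate = 328.6 mm / 309 years ≈ 1.063 mm per year.

1.063 mm per year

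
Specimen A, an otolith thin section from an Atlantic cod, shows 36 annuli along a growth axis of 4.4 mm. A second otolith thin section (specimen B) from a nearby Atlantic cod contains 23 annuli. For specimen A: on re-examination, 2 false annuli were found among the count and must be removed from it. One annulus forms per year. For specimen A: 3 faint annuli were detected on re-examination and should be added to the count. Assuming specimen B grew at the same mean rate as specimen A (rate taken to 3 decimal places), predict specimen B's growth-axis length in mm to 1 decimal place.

Specimen A: correcting the raw count gives 36 − 2 + 3 = 37 true annuli.
A: Extension rate ≈ 4.4 / 37 = 0.119 mm/year.
Length of B = 0.119 × 23 = 2.7 mm.

2.7 mm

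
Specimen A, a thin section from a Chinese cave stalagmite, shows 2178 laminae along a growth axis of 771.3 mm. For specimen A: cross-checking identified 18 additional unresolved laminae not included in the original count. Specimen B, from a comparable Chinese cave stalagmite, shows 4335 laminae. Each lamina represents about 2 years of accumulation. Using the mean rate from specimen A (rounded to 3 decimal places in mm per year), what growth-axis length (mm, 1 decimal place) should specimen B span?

1525.9 mm

Specimen A: correcting the raw count gives 2178 + 18 = 2196 true laminae.
Specimen A: at 2 years per lamina, 2196 × 2 = 4392 years.
A: Extension rate ≈ 771.3 / 4392 = 0.176 mm per year.
Specimen B: multiplying by 2 years per lamina: 4335 × 2 = 8670 years. B's length ≈ 0.176 × 8670 = 1525.9 mm.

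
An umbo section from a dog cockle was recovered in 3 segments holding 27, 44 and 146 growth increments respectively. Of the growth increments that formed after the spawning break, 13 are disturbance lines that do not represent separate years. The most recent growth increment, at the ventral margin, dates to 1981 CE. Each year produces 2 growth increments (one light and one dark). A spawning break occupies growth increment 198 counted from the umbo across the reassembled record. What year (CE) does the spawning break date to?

Total growth increments = 27 + 44 + 146 = 217.
The spawning break sits at growth increment 198 from the umbo, so 217 − 198 = 19 growth increments formed after it.
Removing the 13 false growth increments leaves 19 − 13 = 6 true growth increments beyond the spawning break.
6 growth increments at 2 per year is 6 / 2 = 3 years.
The growth increment at the ventral margin is 1981 CE, so the spawning break dates to 1981 − 3 = 1978 CE.

1978 CE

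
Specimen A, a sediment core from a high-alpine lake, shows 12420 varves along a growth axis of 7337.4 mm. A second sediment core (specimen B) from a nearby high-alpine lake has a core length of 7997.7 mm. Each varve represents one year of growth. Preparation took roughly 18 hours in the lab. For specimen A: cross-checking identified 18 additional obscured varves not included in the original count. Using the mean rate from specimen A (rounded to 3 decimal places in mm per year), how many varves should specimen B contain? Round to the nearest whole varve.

Specimen A: true varve count = 12420 + 18 = 12438.
A: Mean rate = 7337.4 mm / 12438 years ≈ 0.590 mm per year.
Specimen B: 7997.7 mm / 0.590 mm per year = 13555.42 years ≈ 13555 varves.

13555 varves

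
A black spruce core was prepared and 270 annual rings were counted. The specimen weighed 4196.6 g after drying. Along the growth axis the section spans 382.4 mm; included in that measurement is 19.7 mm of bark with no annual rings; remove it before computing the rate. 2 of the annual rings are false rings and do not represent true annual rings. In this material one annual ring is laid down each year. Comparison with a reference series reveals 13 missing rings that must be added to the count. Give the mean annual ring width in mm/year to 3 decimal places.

Correcting the raw count gives 270 − 2 + 13 = 281 true annual rings.
The growth record spans 382.4 − 19.7 = 362.7 mm.
Mean rate = 362.7 mm / 281 years ≈ 1.291 mm/year.

1.291 mm/year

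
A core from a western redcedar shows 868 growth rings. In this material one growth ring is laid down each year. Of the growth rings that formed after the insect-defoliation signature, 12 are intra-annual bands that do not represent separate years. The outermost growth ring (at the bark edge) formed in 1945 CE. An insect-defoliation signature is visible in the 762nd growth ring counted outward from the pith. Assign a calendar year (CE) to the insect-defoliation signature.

1851 CE

The insect-defoliation signature sits at growth ring 762 from the pith, so 868 − 762 = 106 growth rings formed after it.
Excluding 12 false growth rings: 106 − 12 = 94.
Counting back 94 years from 1945 CE places the insect-defoliation signature in 1945 − 94 = 1851 CE.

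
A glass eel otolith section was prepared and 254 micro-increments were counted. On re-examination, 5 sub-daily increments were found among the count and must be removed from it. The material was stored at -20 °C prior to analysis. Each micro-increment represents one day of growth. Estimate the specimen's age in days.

249 days

True micro-increment count = 254 − 5 = 249.
At one micro-increment per day, that is 249 days.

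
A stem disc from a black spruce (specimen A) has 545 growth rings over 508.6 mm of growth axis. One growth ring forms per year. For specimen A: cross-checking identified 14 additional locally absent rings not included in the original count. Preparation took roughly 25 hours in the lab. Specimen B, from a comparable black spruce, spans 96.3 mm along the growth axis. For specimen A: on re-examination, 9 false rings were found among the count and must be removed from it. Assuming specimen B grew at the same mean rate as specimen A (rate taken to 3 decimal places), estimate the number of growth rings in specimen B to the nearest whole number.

104 growth rings

Specimen A: true growth ring count = 545 − 9 + 14 = 550.
A: Mean rate = 508.6 mm / 550 years ≈ 0.925 mm per year.
B spans 96.3 / 0.925 = 104.11 years ≈ 104 growth rings.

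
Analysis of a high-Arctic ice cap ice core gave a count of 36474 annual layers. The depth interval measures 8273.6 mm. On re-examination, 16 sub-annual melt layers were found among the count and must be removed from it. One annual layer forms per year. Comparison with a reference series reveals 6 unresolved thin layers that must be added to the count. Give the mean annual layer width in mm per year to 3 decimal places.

0.227 mm per year

True annual layer count = 36474 − 16 + 6 = 36464.
8273.6 mm over 36464 years gives 8273.6 / 36464 ≈ 0.227 mm per year.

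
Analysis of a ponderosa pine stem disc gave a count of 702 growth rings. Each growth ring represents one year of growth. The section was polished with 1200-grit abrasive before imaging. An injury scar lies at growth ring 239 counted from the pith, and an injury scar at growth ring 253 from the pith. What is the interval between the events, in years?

14 yr

Separation: 253 − 239 = 14 growth rings.
That is 14 years at one growth ring per year.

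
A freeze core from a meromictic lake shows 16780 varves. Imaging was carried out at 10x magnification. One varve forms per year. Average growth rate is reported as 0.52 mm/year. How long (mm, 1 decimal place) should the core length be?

8725.6 mm

The record spans 16780 years at 0.52 mm per year.
Predicted length = 0.52 mm/year × 16780 years = 8725.6 mm.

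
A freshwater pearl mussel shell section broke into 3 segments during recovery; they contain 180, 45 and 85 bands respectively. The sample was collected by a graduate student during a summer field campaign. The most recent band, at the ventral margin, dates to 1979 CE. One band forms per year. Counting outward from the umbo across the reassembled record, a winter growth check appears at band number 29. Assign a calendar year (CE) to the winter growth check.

1698 CE

Total bands = 180 + 45 + 85 = 310.
The winter growth check sits at band 29 from the umbo, so 310 − 29 = 281 bands formed after it.
Counting back 281 years from 1979 CE places the winter growth check in 1979 − 281 = 1698 CE.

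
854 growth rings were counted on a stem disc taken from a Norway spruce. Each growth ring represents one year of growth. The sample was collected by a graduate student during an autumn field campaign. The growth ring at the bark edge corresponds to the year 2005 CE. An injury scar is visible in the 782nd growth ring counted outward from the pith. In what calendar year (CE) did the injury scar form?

The injury scar sits at growth ring 782 from the pith, so 854 − 782 = 72 growth rings formed after it.
Counting back 72 years from 2005 CE places the injury scar in 2005 − 72 = 1933 CE.

1933 CE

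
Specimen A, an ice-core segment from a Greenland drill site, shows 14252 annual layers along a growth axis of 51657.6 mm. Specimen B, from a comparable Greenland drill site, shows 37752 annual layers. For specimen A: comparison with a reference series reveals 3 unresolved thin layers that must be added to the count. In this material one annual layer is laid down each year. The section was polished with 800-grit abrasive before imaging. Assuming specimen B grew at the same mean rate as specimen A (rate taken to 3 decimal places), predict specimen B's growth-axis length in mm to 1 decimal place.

136813.2 mm

Specimen A: correcting the raw count gives 14252 + 3 = 14255 true annual layers.
A: 51657.6 mm over 14255 years gives 51657.6 / 14255 ≈ 3.624 mm/year.
For B, 3.624 mm/year × 37752 years = 136813.2 mm.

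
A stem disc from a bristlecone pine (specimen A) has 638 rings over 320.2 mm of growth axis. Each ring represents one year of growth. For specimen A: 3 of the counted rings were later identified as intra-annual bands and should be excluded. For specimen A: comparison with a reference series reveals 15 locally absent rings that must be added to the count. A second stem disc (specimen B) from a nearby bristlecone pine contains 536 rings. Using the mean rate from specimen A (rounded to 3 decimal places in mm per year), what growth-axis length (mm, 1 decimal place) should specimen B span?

264.2 mm

Specimen A: correcting the raw count gives 638 − 3 + 15 = 650 true rings.
A: Extension rate ≈ 320.2 / 650 = 0.493 mm/year.
For B, 0.493 mm/year × 536 years = 264.2 mm.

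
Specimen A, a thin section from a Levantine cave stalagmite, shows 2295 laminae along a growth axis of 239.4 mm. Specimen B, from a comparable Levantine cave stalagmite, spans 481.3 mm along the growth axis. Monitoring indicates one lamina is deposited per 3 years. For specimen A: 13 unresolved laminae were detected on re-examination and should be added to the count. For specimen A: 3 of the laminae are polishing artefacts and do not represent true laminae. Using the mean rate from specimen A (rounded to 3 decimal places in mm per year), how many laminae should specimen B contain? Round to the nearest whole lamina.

Specimen A: true lamina count = 2295 − 3 + 13 = 2305.
Specimen A: 2305 laminae at 3 years each span 2305 × 3 = 6915 years.
A: Extension rate ≈ 239.4 / 6915 = 0.035 mm/yr.
For B, 481.3 / 0.035 = 13751.43 years; at 3 years per lamina that is 13751.43 / 3 ≈ 4584 laminae.

4584 laminae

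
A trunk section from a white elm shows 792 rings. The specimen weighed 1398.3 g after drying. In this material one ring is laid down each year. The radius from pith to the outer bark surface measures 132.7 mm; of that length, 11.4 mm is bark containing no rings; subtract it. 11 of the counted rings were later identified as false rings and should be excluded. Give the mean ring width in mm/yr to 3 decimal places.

After corrections the count is 792 − 11 = 781 rings.
Net length = 132.7 − 11.4 = 121.3 mm.
Mean rate = 121.3 mm / 781 years ≈ 0.155 mm/yr.

0.155 mm/yr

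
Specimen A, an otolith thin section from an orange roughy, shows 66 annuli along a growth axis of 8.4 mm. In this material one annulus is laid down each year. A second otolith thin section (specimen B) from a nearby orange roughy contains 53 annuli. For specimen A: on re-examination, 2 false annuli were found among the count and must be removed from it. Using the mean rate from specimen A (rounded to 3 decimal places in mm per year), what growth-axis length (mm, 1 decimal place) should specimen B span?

Specimen A: adjusted count: 66 − 2 = 64 annuli.
A: Mean rate = 8.4 mm / 64 years ≈ 0.131 mm/yr.
Length of B = 0.131 × 53 = 6.9 mm.

6.9 mm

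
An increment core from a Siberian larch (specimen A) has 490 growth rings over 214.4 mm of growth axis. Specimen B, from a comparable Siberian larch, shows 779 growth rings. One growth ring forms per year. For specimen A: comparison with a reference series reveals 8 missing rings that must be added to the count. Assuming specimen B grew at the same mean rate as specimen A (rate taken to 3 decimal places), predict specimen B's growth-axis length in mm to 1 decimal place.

335.7 mm

Specimen A: after corrections the count is 490 + 8 = 498 growth rings.
A: 214.4 mm over 498 years gives 214.4 / 498 ≈ 0.431 mm/yr.
B's length ≈ 0.431 × 779 = 335.7 mm.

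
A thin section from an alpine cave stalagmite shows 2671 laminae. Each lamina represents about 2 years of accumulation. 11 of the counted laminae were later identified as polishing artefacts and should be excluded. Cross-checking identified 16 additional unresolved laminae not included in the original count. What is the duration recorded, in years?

True lamina count = 2671 − 11 + 16 = 2676.
Multiplying by 2 years per lamina: 2676 × 2 = 5352 years.

5352 years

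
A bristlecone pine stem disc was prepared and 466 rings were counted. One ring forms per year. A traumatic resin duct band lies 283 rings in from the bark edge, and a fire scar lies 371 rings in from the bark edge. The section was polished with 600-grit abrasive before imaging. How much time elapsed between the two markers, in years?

Separation: 371 − 283 = 88 rings.
One ring per year makes the interval 88 years.

88 years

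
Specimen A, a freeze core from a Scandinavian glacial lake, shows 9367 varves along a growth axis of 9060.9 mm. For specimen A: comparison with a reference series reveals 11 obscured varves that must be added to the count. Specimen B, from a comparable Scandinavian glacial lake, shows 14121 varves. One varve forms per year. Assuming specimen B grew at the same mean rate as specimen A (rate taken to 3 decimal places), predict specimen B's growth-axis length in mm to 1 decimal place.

Specimen A: adjusted count: 9367 + 11 = 9378 varves.
A: Mean rate = 9060.9 mm / 9378 years ≈ 0.966 mm/year.
B's length ≈ 0.966 × 14121 = 13640.9 mm.

13640.9 mm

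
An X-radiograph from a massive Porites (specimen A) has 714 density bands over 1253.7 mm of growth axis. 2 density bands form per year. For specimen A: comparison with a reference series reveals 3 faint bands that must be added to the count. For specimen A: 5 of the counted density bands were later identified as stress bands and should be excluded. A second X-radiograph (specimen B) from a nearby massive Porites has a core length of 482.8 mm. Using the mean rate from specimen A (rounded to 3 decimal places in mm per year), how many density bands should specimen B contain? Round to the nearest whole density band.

274 density bands

Specimen A: after corrections the count is 714 − 5 + 3 = 712 density bands.
Specimen A: 712 density bands at 2 per year is 712 / 2 = 356 years.
A: Extension rate ≈ 1253.7 / 356 = 3.522 mm/year.
Specimen B: 482.8 mm / 3.522 mm per year = 137.08 years; at 2 density bands per year that is 137.08 × 2 ≈ 274 density bands.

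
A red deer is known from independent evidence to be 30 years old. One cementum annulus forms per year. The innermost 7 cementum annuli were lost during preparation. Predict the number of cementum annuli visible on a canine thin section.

Expected cementum annuli over 30 years: 30.
Subtracting the 7 cementum annuli not captured gives 30 − 7 = 23 cementum annuli in the record.

23 cementum annuli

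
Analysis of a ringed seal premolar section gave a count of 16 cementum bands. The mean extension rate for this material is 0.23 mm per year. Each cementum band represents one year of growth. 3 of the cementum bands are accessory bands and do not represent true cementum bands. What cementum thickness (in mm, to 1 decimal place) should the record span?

After corrections the count is 16 − 3 = 13 cementum bands.
Predicted length = 0.23 mm/year × 13 years = 3.0 mm.

3.0 mm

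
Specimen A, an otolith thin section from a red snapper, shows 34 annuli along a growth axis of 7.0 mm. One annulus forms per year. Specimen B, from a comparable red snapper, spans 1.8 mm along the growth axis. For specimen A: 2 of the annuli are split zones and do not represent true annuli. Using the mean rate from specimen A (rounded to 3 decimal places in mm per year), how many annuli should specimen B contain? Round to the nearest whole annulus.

8 annuli

Specimen A: after corrections the count is 34 − 2 = 32 annuli.
A: Mean rate = 7.0 mm / 32 years ≈ 0.219 mm/yr.
Specimen B: 1.8 mm / 0.219 mm per year = 8.22 years ≈ 8 annuli.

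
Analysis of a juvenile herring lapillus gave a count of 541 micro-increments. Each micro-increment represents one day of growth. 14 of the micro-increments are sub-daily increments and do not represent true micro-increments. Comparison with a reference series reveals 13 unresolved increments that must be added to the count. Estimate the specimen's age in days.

540 days

Correcting the raw count gives 541 − 14 + 13 = 540 true micro-increments.
With a one-to-one micro-increment periodicity this is 540 days.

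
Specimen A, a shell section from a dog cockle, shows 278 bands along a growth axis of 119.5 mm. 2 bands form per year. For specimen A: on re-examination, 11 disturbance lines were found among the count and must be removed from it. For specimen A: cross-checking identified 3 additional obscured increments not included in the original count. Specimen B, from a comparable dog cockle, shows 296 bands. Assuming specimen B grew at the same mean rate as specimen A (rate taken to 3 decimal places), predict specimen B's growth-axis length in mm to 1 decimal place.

131.0 mm

Specimen A: adjusted count: 278 − 11 + 3 = 270 bands.
Specimen A: with 2 bands per year, 270 / 2 = 135 years.
A: Mean rate = 119.5 mm / 135 years ≈ 0.885 mm/yr.
Specimen B: with 2 bands per year, 296 / 2 = 148 years. Length of B = 0.885 × 148 = 131.0 mm.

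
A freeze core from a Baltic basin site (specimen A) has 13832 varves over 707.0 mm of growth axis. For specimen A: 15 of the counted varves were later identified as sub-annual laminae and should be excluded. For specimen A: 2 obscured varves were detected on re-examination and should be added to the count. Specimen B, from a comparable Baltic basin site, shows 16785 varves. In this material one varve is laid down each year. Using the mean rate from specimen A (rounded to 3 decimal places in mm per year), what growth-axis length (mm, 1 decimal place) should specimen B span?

Specimen A: true varve count = 13832 − 15 + 2 = 13819.
A: Extension rate ≈ 707.0 / 13819 = 0.051 mm/year.
B's length ≈ 0.051 × 16785 = 856.0 mm.

856.0 mm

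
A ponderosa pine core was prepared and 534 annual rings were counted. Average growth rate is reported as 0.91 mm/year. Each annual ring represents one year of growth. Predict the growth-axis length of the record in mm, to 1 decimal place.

485.9 mm

534 years of growth are recorded.
Predicted length = 0.91 mm/year × 534 years = 485.9 mm.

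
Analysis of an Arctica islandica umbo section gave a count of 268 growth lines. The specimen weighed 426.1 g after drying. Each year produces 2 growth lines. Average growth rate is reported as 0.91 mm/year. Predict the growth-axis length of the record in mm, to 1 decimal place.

121.9 mm

With 2 growth lines per year, 268 / 2 = 134 years.
Length ≈ 0.91 × 134 = 121.9 mm.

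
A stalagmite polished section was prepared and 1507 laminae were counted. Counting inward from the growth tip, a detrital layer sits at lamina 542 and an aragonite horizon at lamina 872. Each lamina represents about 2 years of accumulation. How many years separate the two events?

872 − 542 = 330 laminae lie between the two events.
330 laminae at 2 years each span 330 × 2 = 660 years.

660 years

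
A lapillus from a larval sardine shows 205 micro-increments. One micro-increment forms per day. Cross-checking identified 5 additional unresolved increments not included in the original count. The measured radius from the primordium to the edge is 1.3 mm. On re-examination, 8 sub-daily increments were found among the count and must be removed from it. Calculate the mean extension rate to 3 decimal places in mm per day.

Correcting the raw count gives 205 − 8 + 5 = 202 true micro-increments.
Extension rate ≈ 1.3 / 202 = 0.006 mm per day.

0.006 mm per day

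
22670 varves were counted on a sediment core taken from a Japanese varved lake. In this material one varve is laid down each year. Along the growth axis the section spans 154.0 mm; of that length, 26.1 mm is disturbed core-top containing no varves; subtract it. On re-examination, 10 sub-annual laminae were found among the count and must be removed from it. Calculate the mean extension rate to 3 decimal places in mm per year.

Correcting the raw count gives 22670 − 10 = 22660 true varves.
Removing the 26.1 mm offcut leaves 154.0 − 26.1 = 127.9 mm.
127.9 mm over 22660 years gives 127.9 / 22660 ≈ 0.006 mm per year.

0.006 mm per year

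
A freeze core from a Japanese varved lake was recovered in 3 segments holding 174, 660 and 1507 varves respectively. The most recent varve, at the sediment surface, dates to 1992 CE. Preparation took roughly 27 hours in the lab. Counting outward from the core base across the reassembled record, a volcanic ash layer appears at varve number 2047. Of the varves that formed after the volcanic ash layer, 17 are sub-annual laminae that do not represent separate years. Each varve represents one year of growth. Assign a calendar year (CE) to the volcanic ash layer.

1715 CE

Total varves = 174 + 660 + 1507 = 2341.
The volcanic ash layer sits at varve 2047 from the core base, so 2341 − 2047 = 294 varves formed after it.
Removing the 17 false varves leaves 294 − 17 = 277 true varves beyond the volcanic ash layer.
1992 − 277 = 1715 CE.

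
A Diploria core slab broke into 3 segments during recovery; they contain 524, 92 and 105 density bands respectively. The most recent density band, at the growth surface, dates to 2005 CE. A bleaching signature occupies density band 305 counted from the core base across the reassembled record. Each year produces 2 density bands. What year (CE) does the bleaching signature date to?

1797 CE

Total density bands = 524 + 92 + 105 = 721.
The bleaching signature sits at density band 305 from the core base, so 721 − 305 = 416 density bands formed after it.
With 2 density bands per year, 416 / 2 = 208 years.
2005 − 208 = 1797 CE.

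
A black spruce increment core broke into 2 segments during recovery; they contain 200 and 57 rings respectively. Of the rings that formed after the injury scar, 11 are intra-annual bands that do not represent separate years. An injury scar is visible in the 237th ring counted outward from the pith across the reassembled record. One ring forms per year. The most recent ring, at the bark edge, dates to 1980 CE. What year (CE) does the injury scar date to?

1971 CE

Total rings = 200 + 57 = 257.
Between ring 237 and the bark edge there are 257 − 237 = 20 rings.
20 − 11 false = 9 true rings after the injury scar.
The ring at the bark edge is 1980 CE, so the injury scar dates to 1980 − 9 = 1971 CE.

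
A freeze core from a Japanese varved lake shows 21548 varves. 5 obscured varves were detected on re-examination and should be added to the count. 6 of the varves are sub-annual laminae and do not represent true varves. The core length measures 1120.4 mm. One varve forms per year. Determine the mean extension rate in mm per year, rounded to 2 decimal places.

True varve count = 21548 − 6 + 5 = 21547.
Mean rate = 1120.4 mm / 21547 years ≈ 0.05 mm per year.

0.05 mm per year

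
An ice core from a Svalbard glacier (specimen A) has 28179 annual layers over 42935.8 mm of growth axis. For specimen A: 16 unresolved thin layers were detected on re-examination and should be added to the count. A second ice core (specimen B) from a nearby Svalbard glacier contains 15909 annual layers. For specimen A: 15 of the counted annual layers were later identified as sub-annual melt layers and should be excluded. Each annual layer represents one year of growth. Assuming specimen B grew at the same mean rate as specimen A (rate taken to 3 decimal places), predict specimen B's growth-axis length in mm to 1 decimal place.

24245.3 mm

Specimen A: after corrections the count is 28179 − 15 + 16 = 28180 annual layers.
A: Extension rate ≈ 42935.8 / 28180 = 1.524 mm per year.
Length of B = 1.524 × 15909 = 24245.3 mm.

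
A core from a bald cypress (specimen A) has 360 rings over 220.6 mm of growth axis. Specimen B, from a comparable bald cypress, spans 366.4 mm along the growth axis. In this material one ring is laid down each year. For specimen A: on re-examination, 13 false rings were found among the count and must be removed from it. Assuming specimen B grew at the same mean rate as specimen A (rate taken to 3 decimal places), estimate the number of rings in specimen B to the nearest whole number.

576 rings

Specimen A: correcting the raw count gives 360 − 13 = 347 true rings.
A: Extension rate ≈ 220.6 / 347 = 0.636 mm per year.
For B, 366.4 / 0.636 = 576.10 years ≈ 576 rings.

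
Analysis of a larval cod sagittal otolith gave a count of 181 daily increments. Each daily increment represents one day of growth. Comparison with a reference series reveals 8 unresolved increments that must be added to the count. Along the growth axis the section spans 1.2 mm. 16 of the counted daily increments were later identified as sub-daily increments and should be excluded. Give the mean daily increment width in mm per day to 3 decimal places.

Adjusted count: 181 − 16 + 8 = 173 daily increments.
1.2 mm over 173 days gives 1.2 / 173 ≈ 0.007 mm per day.

0.007 mm per day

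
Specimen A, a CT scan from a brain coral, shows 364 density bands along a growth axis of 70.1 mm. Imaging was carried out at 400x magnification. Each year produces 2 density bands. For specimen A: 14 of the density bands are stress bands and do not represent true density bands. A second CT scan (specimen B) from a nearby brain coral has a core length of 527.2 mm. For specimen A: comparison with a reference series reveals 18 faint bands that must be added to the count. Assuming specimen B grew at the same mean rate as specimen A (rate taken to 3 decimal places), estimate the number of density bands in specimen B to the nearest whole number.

2767 density bands

Specimen A: true density band count = 364 − 14 + 18 = 368.
Specimen A: dividing by 2 density bands per year: 368 / 2 = 184 years.
A: Mean rate = 70.1 mm / 184 years ≈ 0.381 mm/year.
Specimen B: 527.2 mm / 0.381 mm per year = 1383.73 years; at 2 density bands per year that is 1383.73 × 2 ≈ 2767 density bands.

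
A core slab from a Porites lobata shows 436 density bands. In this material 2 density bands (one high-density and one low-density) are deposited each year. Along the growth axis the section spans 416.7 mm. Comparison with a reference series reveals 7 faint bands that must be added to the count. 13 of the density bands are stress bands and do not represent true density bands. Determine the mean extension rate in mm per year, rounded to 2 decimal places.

Correcting the raw count gives 436 − 13 + 7 = 430 true density bands.
430 density bands at 2 per year is 430 / 2 = 215 years.
Extension rate ≈ 416.7 / 215 = 1.94 mm per year.

1.94 mm per year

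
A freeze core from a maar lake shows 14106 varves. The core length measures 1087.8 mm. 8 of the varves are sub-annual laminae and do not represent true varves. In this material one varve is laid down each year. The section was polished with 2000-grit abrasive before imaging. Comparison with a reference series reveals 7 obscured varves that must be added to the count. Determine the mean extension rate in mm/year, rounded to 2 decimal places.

Correcting the raw count gives 14106 − 8 + 7 = 14105 true varves.
1087.8 mm over 14105 years gives 1087.8 / 14105 ≈ 0.08 mm/year.

0.08 mm/year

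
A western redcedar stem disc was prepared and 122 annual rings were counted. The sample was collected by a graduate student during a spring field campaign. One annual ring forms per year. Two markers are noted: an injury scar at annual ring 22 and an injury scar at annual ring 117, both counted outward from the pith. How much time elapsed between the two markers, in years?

95 yr

117 − 22 = 95 annual rings lie between the two events.
One annual ring per year makes the interval 95 years.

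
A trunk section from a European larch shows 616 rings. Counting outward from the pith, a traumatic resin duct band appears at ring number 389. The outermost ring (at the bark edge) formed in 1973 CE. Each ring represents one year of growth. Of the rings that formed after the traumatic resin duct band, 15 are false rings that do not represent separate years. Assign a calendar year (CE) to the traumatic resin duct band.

616 − 389 = 227 rings lie beyond the traumatic resin duct band toward the bark edge.
Excluding 15 false rings: 227 − 15 = 212.
1973 − 212 = 1761 CE.

1761 CE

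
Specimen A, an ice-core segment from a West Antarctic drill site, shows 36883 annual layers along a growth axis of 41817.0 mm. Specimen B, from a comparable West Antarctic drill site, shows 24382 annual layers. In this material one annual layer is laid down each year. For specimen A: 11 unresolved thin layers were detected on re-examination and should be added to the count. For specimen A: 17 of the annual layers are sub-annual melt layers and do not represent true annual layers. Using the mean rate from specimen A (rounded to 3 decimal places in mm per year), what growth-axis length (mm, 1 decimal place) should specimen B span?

Specimen A: after corrections the count is 36883 − 17 + 11 = 36877 annual layers.
A: Extension rate ≈ 41817.0 / 36877 = 1.134 mm per year.
Length of B = 1.134 × 24382 = 27649.2 mm.

27649.2 mm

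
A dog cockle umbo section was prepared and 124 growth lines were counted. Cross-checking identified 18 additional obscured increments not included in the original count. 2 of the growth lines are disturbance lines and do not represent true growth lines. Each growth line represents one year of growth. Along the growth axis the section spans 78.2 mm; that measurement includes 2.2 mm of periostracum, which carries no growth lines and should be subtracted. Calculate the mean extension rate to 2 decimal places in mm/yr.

Adjusted count: 124 − 2 + 18 = 140 growth lines.
Net length = 78.2 − 2.2 = 76.0 mm.
Mean rate = 76.0 mm / 140 years ≈ 0.54 mm/yr.

0.54 mm/yr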